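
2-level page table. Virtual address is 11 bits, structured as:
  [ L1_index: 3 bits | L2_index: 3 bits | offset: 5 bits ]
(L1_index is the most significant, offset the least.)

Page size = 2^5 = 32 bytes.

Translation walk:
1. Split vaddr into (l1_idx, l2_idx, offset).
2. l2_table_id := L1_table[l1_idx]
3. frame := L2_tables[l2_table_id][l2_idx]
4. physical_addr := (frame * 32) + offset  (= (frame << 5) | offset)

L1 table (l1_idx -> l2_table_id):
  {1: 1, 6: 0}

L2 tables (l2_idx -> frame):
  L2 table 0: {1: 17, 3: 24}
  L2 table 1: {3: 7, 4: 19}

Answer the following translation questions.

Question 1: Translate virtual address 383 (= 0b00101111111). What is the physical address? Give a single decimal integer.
vaddr = 383 = 0b00101111111
Split: l1_idx=1, l2_idx=3, offset=31
L1[1] = 1
L2[1][3] = 7
paddr = 7 * 32 + 31 = 255

Answer: 255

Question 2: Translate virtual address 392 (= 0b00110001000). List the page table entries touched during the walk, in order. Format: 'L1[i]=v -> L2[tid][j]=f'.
vaddr = 392 = 0b00110001000
Split: l1_idx=1, l2_idx=4, offset=8

Answer: L1[1]=1 -> L2[1][4]=19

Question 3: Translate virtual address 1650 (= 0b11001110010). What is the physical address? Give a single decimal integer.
vaddr = 1650 = 0b11001110010
Split: l1_idx=6, l2_idx=3, offset=18
L1[6] = 0
L2[0][3] = 24
paddr = 24 * 32 + 18 = 786

Answer: 786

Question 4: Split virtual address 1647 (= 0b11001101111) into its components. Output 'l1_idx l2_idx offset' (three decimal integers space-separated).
vaddr = 1647 = 0b11001101111
  top 3 bits -> l1_idx = 6
  next 3 bits -> l2_idx = 3
  bottom 5 bits -> offset = 15

Answer: 6 3 15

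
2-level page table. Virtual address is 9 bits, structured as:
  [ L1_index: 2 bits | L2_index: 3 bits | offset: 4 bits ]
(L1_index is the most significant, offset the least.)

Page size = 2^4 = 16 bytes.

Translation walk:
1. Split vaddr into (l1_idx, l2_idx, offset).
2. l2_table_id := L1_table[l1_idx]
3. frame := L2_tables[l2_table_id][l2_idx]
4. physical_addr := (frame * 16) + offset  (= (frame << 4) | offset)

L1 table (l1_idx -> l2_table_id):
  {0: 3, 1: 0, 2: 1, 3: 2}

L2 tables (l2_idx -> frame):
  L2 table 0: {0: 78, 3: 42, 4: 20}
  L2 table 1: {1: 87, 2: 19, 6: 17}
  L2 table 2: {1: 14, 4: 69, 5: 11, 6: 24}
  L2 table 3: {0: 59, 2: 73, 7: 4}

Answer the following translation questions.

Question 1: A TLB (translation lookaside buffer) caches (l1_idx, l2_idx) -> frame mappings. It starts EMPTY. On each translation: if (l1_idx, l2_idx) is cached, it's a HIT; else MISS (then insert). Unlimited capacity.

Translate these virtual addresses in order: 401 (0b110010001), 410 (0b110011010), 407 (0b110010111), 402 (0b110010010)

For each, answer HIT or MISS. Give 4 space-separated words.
Answer: MISS HIT HIT HIT

Derivation:
vaddr=401: (3,1) not in TLB -> MISS, insert
vaddr=410: (3,1) in TLB -> HIT
vaddr=407: (3,1) in TLB -> HIT
vaddr=402: (3,1) in TLB -> HIT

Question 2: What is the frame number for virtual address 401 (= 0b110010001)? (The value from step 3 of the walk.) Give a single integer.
Answer: 14

Derivation:
vaddr = 401: l1_idx=3, l2_idx=1
L1[3] = 2; L2[2][1] = 14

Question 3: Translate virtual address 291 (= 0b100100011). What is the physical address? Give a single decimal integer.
vaddr = 291 = 0b100100011
Split: l1_idx=2, l2_idx=2, offset=3
L1[2] = 1
L2[1][2] = 19
paddr = 19 * 16 + 3 = 307

Answer: 307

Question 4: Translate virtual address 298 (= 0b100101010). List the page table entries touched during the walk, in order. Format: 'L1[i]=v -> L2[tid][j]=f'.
Answer: L1[2]=1 -> L2[1][2]=19

Derivation:
vaddr = 298 = 0b100101010
Split: l1_idx=2, l2_idx=2, offset=10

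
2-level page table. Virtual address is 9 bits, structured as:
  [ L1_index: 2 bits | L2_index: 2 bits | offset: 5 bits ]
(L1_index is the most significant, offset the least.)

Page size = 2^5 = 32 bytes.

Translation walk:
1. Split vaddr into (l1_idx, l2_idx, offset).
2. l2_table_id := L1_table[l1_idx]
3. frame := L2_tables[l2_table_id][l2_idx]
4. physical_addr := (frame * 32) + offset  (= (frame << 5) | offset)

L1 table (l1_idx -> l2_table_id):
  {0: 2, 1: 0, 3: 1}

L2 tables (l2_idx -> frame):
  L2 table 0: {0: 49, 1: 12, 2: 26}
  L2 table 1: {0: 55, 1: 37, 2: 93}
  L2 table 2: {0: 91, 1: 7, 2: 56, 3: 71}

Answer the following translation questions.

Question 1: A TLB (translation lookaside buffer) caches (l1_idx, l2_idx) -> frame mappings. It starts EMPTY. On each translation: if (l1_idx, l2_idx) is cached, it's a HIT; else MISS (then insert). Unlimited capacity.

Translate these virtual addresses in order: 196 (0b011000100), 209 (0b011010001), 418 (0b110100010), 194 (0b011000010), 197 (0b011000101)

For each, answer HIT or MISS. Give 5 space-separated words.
Answer: MISS HIT MISS HIT HIT

Derivation:
vaddr=196: (1,2) not in TLB -> MISS, insert
vaddr=209: (1,2) in TLB -> HIT
vaddr=418: (3,1) not in TLB -> MISS, insert
vaddr=194: (1,2) in TLB -> HIT
vaddr=197: (1,2) in TLB -> HIT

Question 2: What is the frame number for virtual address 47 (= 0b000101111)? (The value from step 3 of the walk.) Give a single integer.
vaddr = 47: l1_idx=0, l2_idx=1
L1[0] = 2; L2[2][1] = 7

Answer: 7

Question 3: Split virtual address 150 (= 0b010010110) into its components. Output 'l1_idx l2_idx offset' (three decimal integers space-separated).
vaddr = 150 = 0b010010110
  top 2 bits -> l1_idx = 1
  next 2 bits -> l2_idx = 0
  bottom 5 bits -> offset = 22

Answer: 1 0 22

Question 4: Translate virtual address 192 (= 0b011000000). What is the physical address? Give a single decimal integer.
Answer: 832

Derivation:
vaddr = 192 = 0b011000000
Split: l1_idx=1, l2_idx=2, offset=0
L1[1] = 0
L2[0][2] = 26
paddr = 26 * 32 + 0 = 832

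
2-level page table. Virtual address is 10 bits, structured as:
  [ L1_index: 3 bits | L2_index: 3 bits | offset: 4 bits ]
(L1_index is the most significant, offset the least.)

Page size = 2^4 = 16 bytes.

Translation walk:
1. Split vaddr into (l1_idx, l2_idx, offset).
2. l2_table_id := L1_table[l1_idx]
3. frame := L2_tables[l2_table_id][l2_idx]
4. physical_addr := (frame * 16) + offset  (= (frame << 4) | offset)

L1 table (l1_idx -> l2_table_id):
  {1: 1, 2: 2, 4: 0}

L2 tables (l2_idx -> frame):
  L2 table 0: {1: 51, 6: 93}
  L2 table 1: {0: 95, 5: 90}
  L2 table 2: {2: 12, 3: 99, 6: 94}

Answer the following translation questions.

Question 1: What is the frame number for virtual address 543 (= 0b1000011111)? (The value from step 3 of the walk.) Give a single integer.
vaddr = 543: l1_idx=4, l2_idx=1
L1[4] = 0; L2[0][1] = 51

Answer: 51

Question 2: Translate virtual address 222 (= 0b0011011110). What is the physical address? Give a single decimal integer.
vaddr = 222 = 0b0011011110
Split: l1_idx=1, l2_idx=5, offset=14
L1[1] = 1
L2[1][5] = 90
paddr = 90 * 16 + 14 = 1454

Answer: 1454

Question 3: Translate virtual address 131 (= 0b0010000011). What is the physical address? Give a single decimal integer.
Answer: 1523

Derivation:
vaddr = 131 = 0b0010000011
Split: l1_idx=1, l2_idx=0, offset=3
L1[1] = 1
L2[1][0] = 95
paddr = 95 * 16 + 3 = 1523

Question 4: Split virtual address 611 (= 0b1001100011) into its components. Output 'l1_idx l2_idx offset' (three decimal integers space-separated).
Answer: 4 6 3

Derivation:
vaddr = 611 = 0b1001100011
  top 3 bits -> l1_idx = 4
  next 3 bits -> l2_idx = 6
  bottom 4 bits -> offset = 3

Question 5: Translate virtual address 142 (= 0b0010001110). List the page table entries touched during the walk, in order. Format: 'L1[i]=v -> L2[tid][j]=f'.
Answer: L1[1]=1 -> L2[1][0]=95

Derivation:
vaddr = 142 = 0b0010001110
Split: l1_idx=1, l2_idx=0, offset=14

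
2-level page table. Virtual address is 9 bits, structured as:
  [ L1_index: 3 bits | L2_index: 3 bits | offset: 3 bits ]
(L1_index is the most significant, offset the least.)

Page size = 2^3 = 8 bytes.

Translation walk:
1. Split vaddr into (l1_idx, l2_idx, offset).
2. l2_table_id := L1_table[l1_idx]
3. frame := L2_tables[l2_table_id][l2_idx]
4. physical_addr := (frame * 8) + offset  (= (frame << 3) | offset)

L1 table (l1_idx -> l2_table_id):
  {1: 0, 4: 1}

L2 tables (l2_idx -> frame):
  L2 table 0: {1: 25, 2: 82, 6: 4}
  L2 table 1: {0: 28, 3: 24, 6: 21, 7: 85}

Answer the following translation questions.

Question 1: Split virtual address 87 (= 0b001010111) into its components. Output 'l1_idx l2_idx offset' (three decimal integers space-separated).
Answer: 1 2 7

Derivation:
vaddr = 87 = 0b001010111
  top 3 bits -> l1_idx = 1
  next 3 bits -> l2_idx = 2
  bottom 3 bits -> offset = 7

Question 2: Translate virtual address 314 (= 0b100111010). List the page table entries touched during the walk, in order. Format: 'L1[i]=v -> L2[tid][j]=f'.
Answer: L1[4]=1 -> L2[1][7]=85

Derivation:
vaddr = 314 = 0b100111010
Split: l1_idx=4, l2_idx=7, offset=2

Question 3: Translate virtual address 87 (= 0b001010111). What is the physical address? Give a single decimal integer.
vaddr = 87 = 0b001010111
Split: l1_idx=1, l2_idx=2, offset=7
L1[1] = 0
L2[0][2] = 82
paddr = 82 * 8 + 7 = 663

Answer: 663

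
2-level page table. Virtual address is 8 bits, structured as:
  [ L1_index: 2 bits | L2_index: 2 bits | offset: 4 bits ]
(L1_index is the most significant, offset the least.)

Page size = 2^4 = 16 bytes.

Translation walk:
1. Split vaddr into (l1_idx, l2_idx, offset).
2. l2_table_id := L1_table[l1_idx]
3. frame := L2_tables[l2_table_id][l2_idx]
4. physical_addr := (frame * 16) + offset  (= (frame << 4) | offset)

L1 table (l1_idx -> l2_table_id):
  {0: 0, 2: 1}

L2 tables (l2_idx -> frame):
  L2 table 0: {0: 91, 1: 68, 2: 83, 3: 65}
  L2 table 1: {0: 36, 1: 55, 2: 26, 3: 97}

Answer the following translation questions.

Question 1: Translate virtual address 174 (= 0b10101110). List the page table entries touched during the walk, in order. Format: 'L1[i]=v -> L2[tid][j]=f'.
Answer: L1[2]=1 -> L2[1][2]=26

Derivation:
vaddr = 174 = 0b10101110
Split: l1_idx=2, l2_idx=2, offset=14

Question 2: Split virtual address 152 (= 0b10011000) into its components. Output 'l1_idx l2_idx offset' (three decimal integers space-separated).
Answer: 2 1 8

Derivation:
vaddr = 152 = 0b10011000
  top 2 bits -> l1_idx = 2
  next 2 bits -> l2_idx = 1
  bottom 4 bits -> offset = 8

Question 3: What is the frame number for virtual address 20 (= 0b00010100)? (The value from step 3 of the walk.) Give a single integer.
vaddr = 20: l1_idx=0, l2_idx=1
L1[0] = 0; L2[0][1] = 68

Answer: 68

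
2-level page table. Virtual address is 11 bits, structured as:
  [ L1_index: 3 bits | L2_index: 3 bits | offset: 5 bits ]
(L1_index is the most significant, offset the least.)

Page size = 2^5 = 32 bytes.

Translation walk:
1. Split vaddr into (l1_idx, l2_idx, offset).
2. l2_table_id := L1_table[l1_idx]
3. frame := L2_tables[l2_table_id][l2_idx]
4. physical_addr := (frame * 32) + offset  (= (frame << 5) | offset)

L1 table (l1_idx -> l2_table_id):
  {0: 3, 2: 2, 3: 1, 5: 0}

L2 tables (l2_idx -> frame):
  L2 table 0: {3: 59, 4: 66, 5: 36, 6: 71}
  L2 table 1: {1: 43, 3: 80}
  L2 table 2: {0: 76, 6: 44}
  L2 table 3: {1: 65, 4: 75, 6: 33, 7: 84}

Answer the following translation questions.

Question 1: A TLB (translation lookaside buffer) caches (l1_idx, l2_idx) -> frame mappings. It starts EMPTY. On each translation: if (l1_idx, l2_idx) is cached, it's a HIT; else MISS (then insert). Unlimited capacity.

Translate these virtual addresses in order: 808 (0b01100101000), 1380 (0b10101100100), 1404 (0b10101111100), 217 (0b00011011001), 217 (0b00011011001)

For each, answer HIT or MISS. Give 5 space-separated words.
Answer: MISS MISS HIT MISS HIT

Derivation:
vaddr=808: (3,1) not in TLB -> MISS, insert
vaddr=1380: (5,3) not in TLB -> MISS, insert
vaddr=1404: (5,3) in TLB -> HIT
vaddr=217: (0,6) not in TLB -> MISS, insert
vaddr=217: (0,6) in TLB -> HIT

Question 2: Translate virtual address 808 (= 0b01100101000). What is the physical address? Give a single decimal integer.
Answer: 1384

Derivation:
vaddr = 808 = 0b01100101000
Split: l1_idx=3, l2_idx=1, offset=8
L1[3] = 1
L2[1][1] = 43
paddr = 43 * 32 + 8 = 1384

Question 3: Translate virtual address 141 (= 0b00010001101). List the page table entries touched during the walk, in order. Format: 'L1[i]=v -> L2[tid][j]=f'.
Answer: L1[0]=3 -> L2[3][4]=75

Derivation:
vaddr = 141 = 0b00010001101
Split: l1_idx=0, l2_idx=4, offset=13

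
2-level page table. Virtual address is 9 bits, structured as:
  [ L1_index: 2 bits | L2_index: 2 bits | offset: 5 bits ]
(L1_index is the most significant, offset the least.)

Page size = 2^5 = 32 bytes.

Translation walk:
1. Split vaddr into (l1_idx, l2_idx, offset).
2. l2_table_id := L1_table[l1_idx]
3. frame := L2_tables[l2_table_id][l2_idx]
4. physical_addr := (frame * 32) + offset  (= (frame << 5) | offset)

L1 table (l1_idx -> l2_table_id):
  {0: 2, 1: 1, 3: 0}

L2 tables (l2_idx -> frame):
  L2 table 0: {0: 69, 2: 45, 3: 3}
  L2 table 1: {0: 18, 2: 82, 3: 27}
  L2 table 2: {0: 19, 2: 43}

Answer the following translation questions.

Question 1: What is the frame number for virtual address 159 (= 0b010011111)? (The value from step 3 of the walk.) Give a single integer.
Answer: 18

Derivation:
vaddr = 159: l1_idx=1, l2_idx=0
L1[1] = 1; L2[1][0] = 18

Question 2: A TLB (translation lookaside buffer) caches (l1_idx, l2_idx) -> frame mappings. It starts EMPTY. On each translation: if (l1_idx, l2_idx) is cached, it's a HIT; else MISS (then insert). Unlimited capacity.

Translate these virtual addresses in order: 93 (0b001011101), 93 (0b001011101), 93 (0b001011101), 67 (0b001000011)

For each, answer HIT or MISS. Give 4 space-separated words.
Answer: MISS HIT HIT HIT

Derivation:
vaddr=93: (0,2) not in TLB -> MISS, insert
vaddr=93: (0,2) in TLB -> HIT
vaddr=93: (0,2) in TLB -> HIT
vaddr=67: (0,2) in TLB -> HIT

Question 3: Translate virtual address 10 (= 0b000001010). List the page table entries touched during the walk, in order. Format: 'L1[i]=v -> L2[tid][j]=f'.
vaddr = 10 = 0b000001010
Split: l1_idx=0, l2_idx=0, offset=10

Answer: L1[0]=2 -> L2[2][0]=19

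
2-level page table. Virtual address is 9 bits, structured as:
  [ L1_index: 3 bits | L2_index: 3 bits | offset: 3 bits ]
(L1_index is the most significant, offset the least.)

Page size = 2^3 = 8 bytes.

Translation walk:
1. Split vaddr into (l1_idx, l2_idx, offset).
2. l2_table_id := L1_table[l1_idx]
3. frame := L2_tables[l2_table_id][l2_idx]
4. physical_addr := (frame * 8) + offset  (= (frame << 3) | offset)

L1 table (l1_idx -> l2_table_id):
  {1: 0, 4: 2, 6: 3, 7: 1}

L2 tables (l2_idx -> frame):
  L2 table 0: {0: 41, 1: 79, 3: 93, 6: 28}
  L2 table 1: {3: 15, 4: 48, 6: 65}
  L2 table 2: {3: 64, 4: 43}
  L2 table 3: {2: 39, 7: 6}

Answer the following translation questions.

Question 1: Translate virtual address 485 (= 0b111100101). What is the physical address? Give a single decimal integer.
Answer: 389

Derivation:
vaddr = 485 = 0b111100101
Split: l1_idx=7, l2_idx=4, offset=5
L1[7] = 1
L2[1][4] = 48
paddr = 48 * 8 + 5 = 389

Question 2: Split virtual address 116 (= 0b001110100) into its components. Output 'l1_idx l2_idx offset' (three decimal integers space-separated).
Answer: 1 6 4

Derivation:
vaddr = 116 = 0b001110100
  top 3 bits -> l1_idx = 1
  next 3 bits -> l2_idx = 6
  bottom 3 bits -> offset = 4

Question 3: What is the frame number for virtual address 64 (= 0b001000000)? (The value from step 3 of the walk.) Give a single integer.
Answer: 41

Derivation:
vaddr = 64: l1_idx=1, l2_idx=0
L1[1] = 0; L2[0][0] = 41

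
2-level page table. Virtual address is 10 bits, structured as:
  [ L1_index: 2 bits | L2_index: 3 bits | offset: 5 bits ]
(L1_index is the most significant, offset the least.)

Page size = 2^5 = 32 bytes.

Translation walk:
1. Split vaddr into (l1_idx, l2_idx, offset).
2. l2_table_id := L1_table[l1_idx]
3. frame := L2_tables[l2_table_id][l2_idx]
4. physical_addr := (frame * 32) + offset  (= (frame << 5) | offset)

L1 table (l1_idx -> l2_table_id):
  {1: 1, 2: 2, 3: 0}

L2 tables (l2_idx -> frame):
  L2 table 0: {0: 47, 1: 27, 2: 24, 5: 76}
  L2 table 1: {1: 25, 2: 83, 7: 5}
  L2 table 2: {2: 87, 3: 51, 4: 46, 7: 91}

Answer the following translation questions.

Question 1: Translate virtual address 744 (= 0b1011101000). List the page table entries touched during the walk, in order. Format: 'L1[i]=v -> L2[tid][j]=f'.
Answer: L1[2]=2 -> L2[2][7]=91

Derivation:
vaddr = 744 = 0b1011101000
Split: l1_idx=2, l2_idx=7, offset=8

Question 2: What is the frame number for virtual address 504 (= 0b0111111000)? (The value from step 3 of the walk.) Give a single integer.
Answer: 5

Derivation:
vaddr = 504: l1_idx=1, l2_idx=7
L1[1] = 1; L2[1][7] = 5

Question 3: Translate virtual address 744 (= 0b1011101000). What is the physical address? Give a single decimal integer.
vaddr = 744 = 0b1011101000
Split: l1_idx=2, l2_idx=7, offset=8
L1[2] = 2
L2[2][7] = 91
paddr = 91 * 32 + 8 = 2920

Answer: 2920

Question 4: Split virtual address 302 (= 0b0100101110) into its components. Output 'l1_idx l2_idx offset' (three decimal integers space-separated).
vaddr = 302 = 0b0100101110
  top 2 bits -> l1_idx = 1
  next 3 bits -> l2_idx = 1
  bottom 5 bits -> offset = 14

Answer: 1 1 14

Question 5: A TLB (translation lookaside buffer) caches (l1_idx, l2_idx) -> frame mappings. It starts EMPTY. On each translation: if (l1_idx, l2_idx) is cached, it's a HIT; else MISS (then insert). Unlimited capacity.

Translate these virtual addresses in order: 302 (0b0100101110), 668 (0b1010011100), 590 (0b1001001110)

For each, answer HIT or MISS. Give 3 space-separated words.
Answer: MISS MISS MISS

Derivation:
vaddr=302: (1,1) not in TLB -> MISS, insert
vaddr=668: (2,4) not in TLB -> MISS, insert
vaddr=590: (2,2) not in TLB -> MISS, insert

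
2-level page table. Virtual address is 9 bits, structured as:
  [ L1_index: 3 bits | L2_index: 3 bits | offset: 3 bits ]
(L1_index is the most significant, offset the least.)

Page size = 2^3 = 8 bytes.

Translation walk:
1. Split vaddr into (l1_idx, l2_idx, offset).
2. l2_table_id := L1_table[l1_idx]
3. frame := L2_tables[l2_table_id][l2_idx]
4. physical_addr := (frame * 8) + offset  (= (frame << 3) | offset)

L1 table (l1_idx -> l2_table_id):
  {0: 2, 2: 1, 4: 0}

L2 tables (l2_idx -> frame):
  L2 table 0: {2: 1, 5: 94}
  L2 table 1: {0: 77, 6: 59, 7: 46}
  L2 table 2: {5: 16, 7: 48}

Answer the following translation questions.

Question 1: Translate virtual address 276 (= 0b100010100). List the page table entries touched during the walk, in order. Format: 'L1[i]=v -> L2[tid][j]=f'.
Answer: L1[4]=0 -> L2[0][2]=1

Derivation:
vaddr = 276 = 0b100010100
Split: l1_idx=4, l2_idx=2, offset=4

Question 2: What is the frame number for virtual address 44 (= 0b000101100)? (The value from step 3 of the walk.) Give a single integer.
Answer: 16

Derivation:
vaddr = 44: l1_idx=0, l2_idx=5
L1[0] = 2; L2[2][5] = 16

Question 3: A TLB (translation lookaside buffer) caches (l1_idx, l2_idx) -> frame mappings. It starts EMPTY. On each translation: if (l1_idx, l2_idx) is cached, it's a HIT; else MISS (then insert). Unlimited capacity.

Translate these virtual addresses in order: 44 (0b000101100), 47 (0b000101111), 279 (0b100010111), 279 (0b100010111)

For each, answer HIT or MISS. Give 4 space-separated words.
Answer: MISS HIT MISS HIT

Derivation:
vaddr=44: (0,5) not in TLB -> MISS, insert
vaddr=47: (0,5) in TLB -> HIT
vaddr=279: (4,2) not in TLB -> MISS, insert
vaddr=279: (4,2) in TLB -> HIT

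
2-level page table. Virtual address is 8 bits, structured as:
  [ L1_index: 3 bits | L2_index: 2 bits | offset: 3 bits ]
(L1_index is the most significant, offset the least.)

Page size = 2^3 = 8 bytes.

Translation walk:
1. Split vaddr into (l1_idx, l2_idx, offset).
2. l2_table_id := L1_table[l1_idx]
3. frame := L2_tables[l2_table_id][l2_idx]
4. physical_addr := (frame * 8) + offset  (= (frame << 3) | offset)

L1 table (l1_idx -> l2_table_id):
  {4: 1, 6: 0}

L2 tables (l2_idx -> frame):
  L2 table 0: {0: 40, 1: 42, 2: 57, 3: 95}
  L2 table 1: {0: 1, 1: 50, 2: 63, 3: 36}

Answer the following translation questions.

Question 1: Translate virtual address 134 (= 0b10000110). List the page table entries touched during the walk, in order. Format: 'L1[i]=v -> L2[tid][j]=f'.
vaddr = 134 = 0b10000110
Split: l1_idx=4, l2_idx=0, offset=6

Answer: L1[4]=1 -> L2[1][0]=1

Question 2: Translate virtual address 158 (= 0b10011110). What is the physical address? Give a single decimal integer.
Answer: 294

Derivation:
vaddr = 158 = 0b10011110
Split: l1_idx=4, l2_idx=3, offset=6
L1[4] = 1
L2[1][3] = 36
paddr = 36 * 8 + 6 = 294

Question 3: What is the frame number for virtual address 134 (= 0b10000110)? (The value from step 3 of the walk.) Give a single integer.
Answer: 1

Derivation:
vaddr = 134: l1_idx=4, l2_idx=0
L1[4] = 1; L2[1][0] = 1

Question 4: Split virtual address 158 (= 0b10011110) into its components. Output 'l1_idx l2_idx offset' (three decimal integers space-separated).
Answer: 4 3 6

Derivation:
vaddr = 158 = 0b10011110
  top 3 bits -> l1_idx = 4
  next 2 bits -> l2_idx = 3
  bottom 3 bits -> offset = 6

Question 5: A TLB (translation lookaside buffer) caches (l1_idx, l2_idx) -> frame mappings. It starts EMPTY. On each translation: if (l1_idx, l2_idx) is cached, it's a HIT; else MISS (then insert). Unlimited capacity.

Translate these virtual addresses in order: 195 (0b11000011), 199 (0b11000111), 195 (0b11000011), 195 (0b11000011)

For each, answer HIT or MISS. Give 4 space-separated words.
Answer: MISS HIT HIT HIT

Derivation:
vaddr=195: (6,0) not in TLB -> MISS, insert
vaddr=199: (6,0) in TLB -> HIT
vaddr=195: (6,0) in TLB -> HIT
vaddr=195: (6,0) in TLB -> HIT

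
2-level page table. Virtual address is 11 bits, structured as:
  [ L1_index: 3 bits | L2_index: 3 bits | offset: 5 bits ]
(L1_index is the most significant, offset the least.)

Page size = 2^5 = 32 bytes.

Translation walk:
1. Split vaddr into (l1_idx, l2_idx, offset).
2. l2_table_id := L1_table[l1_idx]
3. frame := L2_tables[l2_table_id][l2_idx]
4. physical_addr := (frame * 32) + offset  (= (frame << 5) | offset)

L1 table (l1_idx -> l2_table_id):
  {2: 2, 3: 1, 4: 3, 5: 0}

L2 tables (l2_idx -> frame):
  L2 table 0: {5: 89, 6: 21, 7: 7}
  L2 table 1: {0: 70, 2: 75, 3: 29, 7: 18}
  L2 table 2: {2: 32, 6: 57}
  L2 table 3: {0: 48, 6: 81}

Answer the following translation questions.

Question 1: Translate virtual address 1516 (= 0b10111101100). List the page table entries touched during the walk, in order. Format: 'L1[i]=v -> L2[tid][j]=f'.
Answer: L1[5]=0 -> L2[0][7]=7

Derivation:
vaddr = 1516 = 0b10111101100
Split: l1_idx=5, l2_idx=7, offset=12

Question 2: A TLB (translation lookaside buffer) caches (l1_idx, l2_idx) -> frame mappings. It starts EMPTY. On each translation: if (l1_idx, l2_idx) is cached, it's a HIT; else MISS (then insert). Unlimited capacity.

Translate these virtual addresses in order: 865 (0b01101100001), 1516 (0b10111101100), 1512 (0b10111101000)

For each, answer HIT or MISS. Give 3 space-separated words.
Answer: MISS MISS HIT

Derivation:
vaddr=865: (3,3) not in TLB -> MISS, insert
vaddr=1516: (5,7) not in TLB -> MISS, insert
vaddr=1512: (5,7) in TLB -> HIT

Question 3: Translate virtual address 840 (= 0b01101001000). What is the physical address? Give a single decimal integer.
Answer: 2408

Derivation:
vaddr = 840 = 0b01101001000
Split: l1_idx=3, l2_idx=2, offset=8
L1[3] = 1
L2[1][2] = 75
paddr = 75 * 32 + 8 = 2408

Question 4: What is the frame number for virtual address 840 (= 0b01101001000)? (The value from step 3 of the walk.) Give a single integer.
Answer: 75

Derivation:
vaddr = 840: l1_idx=3, l2_idx=2
L1[3] = 1; L2[1][2] = 75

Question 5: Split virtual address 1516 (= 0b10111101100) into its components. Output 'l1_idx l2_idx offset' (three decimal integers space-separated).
Answer: 5 7 12

Derivation:
vaddr = 1516 = 0b10111101100
  top 3 bits -> l1_idx = 5
  next 3 bits -> l2_idx = 7
  bottom 5 bits -> offset = 12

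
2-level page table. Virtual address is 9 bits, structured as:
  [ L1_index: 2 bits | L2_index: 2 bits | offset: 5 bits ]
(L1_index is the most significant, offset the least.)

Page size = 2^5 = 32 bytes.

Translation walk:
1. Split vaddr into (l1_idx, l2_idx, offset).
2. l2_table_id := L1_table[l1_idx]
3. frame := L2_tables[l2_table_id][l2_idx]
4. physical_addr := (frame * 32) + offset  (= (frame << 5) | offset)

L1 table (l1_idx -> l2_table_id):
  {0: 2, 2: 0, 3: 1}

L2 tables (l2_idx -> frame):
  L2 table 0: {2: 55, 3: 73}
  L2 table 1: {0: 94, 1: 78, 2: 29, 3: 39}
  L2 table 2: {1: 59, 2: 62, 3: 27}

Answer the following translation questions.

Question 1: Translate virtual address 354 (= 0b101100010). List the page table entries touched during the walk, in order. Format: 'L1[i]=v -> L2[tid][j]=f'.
vaddr = 354 = 0b101100010
Split: l1_idx=2, l2_idx=3, offset=2

Answer: L1[2]=0 -> L2[0][3]=73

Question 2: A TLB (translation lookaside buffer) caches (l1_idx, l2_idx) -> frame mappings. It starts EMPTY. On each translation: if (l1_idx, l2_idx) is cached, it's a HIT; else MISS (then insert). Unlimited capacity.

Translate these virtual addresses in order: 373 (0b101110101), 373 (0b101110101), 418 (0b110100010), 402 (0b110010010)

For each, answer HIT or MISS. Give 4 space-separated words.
vaddr=373: (2,3) not in TLB -> MISS, insert
vaddr=373: (2,3) in TLB -> HIT
vaddr=418: (3,1) not in TLB -> MISS, insert
vaddr=402: (3,0) not in TLB -> MISS, insert

Answer: MISS HIT MISS MISS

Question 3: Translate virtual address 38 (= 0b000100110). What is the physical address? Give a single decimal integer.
vaddr = 38 = 0b000100110
Split: l1_idx=0, l2_idx=1, offset=6
L1[0] = 2
L2[2][1] = 59
paddr = 59 * 32 + 6 = 1894

Answer: 1894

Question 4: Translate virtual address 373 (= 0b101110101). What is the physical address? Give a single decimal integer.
vaddr = 373 = 0b101110101
Split: l1_idx=2, l2_idx=3, offset=21
L1[2] = 0
L2[0][3] = 73
paddr = 73 * 32 + 21 = 2357

Answer: 2357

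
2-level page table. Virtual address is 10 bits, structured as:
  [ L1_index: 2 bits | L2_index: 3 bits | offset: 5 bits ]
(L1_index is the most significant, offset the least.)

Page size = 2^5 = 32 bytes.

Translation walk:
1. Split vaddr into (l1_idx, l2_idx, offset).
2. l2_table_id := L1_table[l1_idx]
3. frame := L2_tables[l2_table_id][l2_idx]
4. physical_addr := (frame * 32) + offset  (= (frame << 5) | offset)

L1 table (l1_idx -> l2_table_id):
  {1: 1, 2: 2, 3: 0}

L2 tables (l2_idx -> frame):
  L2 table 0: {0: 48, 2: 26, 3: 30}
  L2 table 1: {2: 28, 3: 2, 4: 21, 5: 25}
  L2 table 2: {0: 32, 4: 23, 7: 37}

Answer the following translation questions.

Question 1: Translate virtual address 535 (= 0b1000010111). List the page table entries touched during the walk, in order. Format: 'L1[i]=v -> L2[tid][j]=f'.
vaddr = 535 = 0b1000010111
Split: l1_idx=2, l2_idx=0, offset=23

Answer: L1[2]=2 -> L2[2][0]=32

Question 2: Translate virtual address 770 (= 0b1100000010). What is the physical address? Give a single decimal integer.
Answer: 1538

Derivation:
vaddr = 770 = 0b1100000010
Split: l1_idx=3, l2_idx=0, offset=2
L1[3] = 0
L2[0][0] = 48
paddr = 48 * 32 + 2 = 1538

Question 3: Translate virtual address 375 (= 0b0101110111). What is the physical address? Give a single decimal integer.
Answer: 87

Derivation:
vaddr = 375 = 0b0101110111
Split: l1_idx=1, l2_idx=3, offset=23
L1[1] = 1
L2[1][3] = 2
paddr = 2 * 32 + 23 = 87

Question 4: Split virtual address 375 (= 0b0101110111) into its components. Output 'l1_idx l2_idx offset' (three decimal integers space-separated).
Answer: 1 3 23

Derivation:
vaddr = 375 = 0b0101110111
  top 2 bits -> l1_idx = 1
  next 3 bits -> l2_idx = 3
  bottom 5 bits -> offset = 23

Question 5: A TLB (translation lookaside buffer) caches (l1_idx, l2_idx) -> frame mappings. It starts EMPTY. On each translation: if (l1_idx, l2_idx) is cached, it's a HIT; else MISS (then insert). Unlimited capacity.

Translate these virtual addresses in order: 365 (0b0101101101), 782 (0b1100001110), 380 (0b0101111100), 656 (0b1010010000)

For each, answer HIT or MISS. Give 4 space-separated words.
vaddr=365: (1,3) not in TLB -> MISS, insert
vaddr=782: (3,0) not in TLB -> MISS, insert
vaddr=380: (1,3) in TLB -> HIT
vaddr=656: (2,4) not in TLB -> MISS, insert

Answer: MISS MISS HIT MISS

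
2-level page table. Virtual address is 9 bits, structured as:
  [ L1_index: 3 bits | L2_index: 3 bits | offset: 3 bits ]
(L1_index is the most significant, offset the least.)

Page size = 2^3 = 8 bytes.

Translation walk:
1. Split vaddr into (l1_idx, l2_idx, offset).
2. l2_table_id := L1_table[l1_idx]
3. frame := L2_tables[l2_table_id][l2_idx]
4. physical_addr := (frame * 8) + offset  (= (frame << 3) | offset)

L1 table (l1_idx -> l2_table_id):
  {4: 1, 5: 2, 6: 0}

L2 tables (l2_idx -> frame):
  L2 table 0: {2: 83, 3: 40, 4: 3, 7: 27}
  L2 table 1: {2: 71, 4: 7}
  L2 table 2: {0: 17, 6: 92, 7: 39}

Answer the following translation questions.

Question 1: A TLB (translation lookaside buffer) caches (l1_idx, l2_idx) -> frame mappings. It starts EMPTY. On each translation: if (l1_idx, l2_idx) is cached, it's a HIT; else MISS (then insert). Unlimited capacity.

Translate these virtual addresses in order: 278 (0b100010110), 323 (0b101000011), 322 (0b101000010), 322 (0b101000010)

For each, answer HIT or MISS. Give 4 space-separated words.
Answer: MISS MISS HIT HIT

Derivation:
vaddr=278: (4,2) not in TLB -> MISS, insert
vaddr=323: (5,0) not in TLB -> MISS, insert
vaddr=322: (5,0) in TLB -> HIT
vaddr=322: (5,0) in TLB -> HIT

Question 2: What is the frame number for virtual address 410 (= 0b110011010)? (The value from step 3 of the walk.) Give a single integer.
Answer: 40

Derivation:
vaddr = 410: l1_idx=6, l2_idx=3
L1[6] = 0; L2[0][3] = 40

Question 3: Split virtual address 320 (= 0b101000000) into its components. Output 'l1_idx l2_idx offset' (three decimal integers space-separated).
vaddr = 320 = 0b101000000
  top 3 bits -> l1_idx = 5
  next 3 bits -> l2_idx = 0
  bottom 3 bits -> offset = 0

Answer: 5 0 0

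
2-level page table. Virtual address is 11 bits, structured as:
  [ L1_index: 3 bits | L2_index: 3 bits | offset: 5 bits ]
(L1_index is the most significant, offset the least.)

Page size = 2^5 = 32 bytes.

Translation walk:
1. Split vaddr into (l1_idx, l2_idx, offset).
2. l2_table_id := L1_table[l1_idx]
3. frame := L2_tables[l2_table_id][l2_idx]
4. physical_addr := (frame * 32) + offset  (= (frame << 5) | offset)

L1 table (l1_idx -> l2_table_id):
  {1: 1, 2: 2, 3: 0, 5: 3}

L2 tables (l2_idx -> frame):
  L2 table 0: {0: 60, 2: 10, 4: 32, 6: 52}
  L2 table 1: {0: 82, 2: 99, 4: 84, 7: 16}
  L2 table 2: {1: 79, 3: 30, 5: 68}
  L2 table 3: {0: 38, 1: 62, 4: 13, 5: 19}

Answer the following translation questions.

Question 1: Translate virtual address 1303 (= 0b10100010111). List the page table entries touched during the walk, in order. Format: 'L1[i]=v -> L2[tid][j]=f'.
vaddr = 1303 = 0b10100010111
Split: l1_idx=5, l2_idx=0, offset=23

Answer: L1[5]=3 -> L2[3][0]=38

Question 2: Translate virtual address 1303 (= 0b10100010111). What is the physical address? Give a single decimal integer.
Answer: 1239

Derivation:
vaddr = 1303 = 0b10100010111
Split: l1_idx=5, l2_idx=0, offset=23
L1[5] = 3
L2[3][0] = 38
paddr = 38 * 32 + 23 = 1239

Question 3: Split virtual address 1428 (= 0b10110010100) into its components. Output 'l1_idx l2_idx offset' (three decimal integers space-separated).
vaddr = 1428 = 0b10110010100
  top 3 bits -> l1_idx = 5
  next 3 bits -> l2_idx = 4
  bottom 5 bits -> offset = 20

Answer: 5 4 20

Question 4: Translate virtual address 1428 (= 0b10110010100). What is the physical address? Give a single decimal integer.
Answer: 436

Derivation:
vaddr = 1428 = 0b10110010100
Split: l1_idx=5, l2_idx=4, offset=20
L1[5] = 3
L2[3][4] = 13
paddr = 13 * 32 + 20 = 436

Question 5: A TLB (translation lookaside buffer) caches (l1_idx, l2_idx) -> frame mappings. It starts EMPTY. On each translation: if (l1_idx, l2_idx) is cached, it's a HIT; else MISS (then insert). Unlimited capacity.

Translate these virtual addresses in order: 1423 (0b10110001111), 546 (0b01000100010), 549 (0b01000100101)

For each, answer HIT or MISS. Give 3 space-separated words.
Answer: MISS MISS HIT

Derivation:
vaddr=1423: (5,4) not in TLB -> MISS, insert
vaddr=546: (2,1) not in TLB -> MISS, insert
vaddr=549: (2,1) in TLB -> HIT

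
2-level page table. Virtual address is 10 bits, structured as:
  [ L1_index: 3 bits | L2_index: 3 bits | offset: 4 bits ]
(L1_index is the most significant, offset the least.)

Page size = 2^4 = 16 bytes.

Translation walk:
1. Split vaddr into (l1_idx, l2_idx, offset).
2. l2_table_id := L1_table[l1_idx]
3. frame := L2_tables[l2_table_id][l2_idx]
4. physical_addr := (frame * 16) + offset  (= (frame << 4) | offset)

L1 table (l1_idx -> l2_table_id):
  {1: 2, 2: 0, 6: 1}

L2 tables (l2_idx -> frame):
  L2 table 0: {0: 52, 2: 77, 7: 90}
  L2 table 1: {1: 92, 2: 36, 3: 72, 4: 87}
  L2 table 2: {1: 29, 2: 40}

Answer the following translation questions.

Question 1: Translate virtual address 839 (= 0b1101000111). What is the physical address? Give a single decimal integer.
Answer: 1399

Derivation:
vaddr = 839 = 0b1101000111
Split: l1_idx=6, l2_idx=4, offset=7
L1[6] = 1
L2[1][4] = 87
paddr = 87 * 16 + 7 = 1399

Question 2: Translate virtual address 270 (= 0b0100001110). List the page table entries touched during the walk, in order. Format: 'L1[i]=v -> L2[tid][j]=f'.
vaddr = 270 = 0b0100001110
Split: l1_idx=2, l2_idx=0, offset=14

Answer: L1[2]=0 -> L2[0][0]=52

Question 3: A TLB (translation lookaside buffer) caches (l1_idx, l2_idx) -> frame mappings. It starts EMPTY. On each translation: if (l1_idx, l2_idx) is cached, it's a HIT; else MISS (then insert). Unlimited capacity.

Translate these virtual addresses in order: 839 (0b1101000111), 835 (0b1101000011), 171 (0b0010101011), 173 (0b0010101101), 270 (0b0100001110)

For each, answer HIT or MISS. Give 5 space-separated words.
vaddr=839: (6,4) not in TLB -> MISS, insert
vaddr=835: (6,4) in TLB -> HIT
vaddr=171: (1,2) not in TLB -> MISS, insert
vaddr=173: (1,2) in TLB -> HIT
vaddr=270: (2,0) not in TLB -> MISS, insert

Answer: MISS HIT MISS HIT MISS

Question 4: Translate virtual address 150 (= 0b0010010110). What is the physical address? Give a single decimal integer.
vaddr = 150 = 0b0010010110
Split: l1_idx=1, l2_idx=1, offset=6
L1[1] = 2
L2[2][1] = 29
paddr = 29 * 16 + 6 = 470

Answer: 470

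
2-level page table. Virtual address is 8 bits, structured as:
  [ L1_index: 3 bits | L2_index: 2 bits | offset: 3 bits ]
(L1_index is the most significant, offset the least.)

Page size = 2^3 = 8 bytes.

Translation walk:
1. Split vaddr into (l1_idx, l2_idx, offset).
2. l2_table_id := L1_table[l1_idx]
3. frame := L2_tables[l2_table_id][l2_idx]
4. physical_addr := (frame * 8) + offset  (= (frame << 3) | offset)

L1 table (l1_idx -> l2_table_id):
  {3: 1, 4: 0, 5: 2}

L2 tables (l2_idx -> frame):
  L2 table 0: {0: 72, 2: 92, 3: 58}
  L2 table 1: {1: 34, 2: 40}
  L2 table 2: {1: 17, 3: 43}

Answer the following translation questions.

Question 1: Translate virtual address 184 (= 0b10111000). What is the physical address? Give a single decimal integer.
vaddr = 184 = 0b10111000
Split: l1_idx=5, l2_idx=3, offset=0
L1[5] = 2
L2[2][3] = 43
paddr = 43 * 8 + 0 = 344

Answer: 344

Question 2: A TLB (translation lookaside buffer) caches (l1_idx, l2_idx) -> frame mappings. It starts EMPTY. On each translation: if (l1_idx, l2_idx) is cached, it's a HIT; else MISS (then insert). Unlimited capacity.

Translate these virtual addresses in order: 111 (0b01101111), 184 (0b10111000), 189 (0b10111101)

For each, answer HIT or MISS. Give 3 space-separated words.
Answer: MISS MISS HIT

Derivation:
vaddr=111: (3,1) not in TLB -> MISS, insert
vaddr=184: (5,3) not in TLB -> MISS, insert
vaddr=189: (5,3) in TLB -> HIT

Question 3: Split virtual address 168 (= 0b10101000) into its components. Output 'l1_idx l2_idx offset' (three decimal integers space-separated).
vaddr = 168 = 0b10101000
  top 3 bits -> l1_idx = 5
  next 2 bits -> l2_idx = 1
  bottom 3 bits -> offset = 0

Answer: 5 1 0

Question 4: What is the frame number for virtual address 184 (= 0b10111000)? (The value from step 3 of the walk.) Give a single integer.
Answer: 43

Derivation:
vaddr = 184: l1_idx=5, l2_idx=3
L1[5] = 2; L2[2][3] = 43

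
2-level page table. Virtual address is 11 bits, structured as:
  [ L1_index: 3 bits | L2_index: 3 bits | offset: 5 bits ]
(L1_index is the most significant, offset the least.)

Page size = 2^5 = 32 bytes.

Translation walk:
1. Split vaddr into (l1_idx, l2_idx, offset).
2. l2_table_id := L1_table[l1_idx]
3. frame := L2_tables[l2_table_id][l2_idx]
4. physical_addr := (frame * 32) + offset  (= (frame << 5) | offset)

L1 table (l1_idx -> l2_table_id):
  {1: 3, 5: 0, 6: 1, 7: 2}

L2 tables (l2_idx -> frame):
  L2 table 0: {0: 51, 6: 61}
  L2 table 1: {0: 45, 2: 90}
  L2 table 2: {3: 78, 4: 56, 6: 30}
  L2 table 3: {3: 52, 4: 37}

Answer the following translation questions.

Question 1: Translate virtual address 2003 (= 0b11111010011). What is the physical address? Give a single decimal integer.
Answer: 979

Derivation:
vaddr = 2003 = 0b11111010011
Split: l1_idx=7, l2_idx=6, offset=19
L1[7] = 2
L2[2][6] = 30
paddr = 30 * 32 + 19 = 979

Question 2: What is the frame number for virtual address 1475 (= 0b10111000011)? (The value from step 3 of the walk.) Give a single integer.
Answer: 61

Derivation:
vaddr = 1475: l1_idx=5, l2_idx=6
L1[5] = 0; L2[0][6] = 61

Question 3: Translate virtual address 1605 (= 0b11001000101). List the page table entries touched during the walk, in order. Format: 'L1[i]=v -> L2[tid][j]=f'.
vaddr = 1605 = 0b11001000101
Split: l1_idx=6, l2_idx=2, offset=5

Answer: L1[6]=1 -> L2[1][2]=90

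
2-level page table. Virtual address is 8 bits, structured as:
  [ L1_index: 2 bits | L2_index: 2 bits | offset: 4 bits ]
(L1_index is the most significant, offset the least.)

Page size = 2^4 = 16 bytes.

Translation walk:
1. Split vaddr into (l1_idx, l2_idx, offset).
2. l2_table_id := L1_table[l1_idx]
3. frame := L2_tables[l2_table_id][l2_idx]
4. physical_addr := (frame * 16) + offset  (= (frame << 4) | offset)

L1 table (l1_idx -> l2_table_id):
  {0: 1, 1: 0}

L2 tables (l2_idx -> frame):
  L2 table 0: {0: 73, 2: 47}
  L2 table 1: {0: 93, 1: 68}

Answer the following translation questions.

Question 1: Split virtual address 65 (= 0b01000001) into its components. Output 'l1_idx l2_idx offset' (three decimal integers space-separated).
Answer: 1 0 1

Derivation:
vaddr = 65 = 0b01000001
  top 2 bits -> l1_idx = 1
  next 2 bits -> l2_idx = 0
  bottom 4 bits -> offset = 1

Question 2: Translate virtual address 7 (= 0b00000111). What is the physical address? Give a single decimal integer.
vaddr = 7 = 0b00000111
Split: l1_idx=0, l2_idx=0, offset=7
L1[0] = 1
L2[1][0] = 93
paddr = 93 * 16 + 7 = 1495

Answer: 1495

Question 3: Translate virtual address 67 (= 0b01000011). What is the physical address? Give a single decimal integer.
Answer: 1171

Derivation:
vaddr = 67 = 0b01000011
Split: l1_idx=1, l2_idx=0, offset=3
L1[1] = 0
L2[0][0] = 73
paddr = 73 * 16 + 3 = 1171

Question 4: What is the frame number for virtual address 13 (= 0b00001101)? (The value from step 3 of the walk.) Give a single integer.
vaddr = 13: l1_idx=0, l2_idx=0
L1[0] = 1; L2[1][0] = 93

Answer: 93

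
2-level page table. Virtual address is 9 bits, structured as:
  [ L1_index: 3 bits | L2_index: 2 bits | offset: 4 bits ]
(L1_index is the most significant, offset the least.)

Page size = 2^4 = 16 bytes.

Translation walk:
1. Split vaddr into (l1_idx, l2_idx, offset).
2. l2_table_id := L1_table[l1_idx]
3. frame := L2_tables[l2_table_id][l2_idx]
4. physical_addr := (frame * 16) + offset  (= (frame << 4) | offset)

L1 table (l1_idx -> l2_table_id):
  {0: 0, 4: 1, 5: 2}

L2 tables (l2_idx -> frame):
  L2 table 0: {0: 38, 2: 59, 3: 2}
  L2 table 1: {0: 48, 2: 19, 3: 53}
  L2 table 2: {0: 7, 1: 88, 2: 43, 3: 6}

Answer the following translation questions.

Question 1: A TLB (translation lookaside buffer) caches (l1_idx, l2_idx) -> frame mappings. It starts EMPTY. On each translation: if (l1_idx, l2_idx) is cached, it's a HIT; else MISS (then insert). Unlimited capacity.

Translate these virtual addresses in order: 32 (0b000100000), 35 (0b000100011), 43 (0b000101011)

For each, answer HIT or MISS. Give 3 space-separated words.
Answer: MISS HIT HIT

Derivation:
vaddr=32: (0,2) not in TLB -> MISS, insert
vaddr=35: (0,2) in TLB -> HIT
vaddr=43: (0,2) in TLB -> HIT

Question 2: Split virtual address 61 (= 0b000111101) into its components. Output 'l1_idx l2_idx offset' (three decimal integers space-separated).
Answer: 0 3 13

Derivation:
vaddr = 61 = 0b000111101
  top 3 bits -> l1_idx = 0
  next 2 bits -> l2_idx = 3
  bottom 4 bits -> offset = 13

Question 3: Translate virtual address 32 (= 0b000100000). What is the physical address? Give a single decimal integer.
Answer: 944

Derivation:
vaddr = 32 = 0b000100000
Split: l1_idx=0, l2_idx=2, offset=0
L1[0] = 0
L2[0][2] = 59
paddr = 59 * 16 + 0 = 944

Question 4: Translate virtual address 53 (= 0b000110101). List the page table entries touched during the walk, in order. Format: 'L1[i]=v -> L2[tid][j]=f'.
Answer: L1[0]=0 -> L2[0][3]=2

Derivation:
vaddr = 53 = 0b000110101
Split: l1_idx=0, l2_idx=3, offset=5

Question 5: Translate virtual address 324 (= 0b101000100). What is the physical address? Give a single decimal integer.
vaddr = 324 = 0b101000100
Split: l1_idx=5, l2_idx=0, offset=4
L1[5] = 2
L2[2][0] = 7
paddr = 7 * 16 + 4 = 116

Answer: 116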